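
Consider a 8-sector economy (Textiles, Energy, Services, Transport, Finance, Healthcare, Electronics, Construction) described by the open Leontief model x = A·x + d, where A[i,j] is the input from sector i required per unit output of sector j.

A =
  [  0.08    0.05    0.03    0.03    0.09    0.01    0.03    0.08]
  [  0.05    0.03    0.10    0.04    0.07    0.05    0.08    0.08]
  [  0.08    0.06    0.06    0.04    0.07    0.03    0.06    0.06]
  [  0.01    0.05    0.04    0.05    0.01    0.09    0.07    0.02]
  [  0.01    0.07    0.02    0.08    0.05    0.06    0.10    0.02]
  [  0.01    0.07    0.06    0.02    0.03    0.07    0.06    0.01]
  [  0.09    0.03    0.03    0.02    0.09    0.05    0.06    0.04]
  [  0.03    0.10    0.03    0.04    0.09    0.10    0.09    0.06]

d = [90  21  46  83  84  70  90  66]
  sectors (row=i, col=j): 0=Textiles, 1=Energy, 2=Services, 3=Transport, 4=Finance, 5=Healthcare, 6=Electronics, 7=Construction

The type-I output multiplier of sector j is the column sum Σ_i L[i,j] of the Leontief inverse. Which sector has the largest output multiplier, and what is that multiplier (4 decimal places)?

Electronics (1.9591)

Form M = I − A:
  [  0.92   -0.05   -0.03   -0.03   -0.09   -0.01   -0.03   -0.08]
  [ -0.05    0.97   -0.10   -0.04   -0.07   -0.05   -0.08   -0.08]
  [ -0.08   -0.06    0.94   -0.04   -0.07   -0.03   -0.06   -0.06]
  [ -0.01   -0.05   -0.04    0.95   -0.01   -0.09   -0.07   -0.02]
  [ -0.01   -0.07   -0.02   -0.08    0.95   -0.06   -0.10   -0.02]
  [ -0.01   -0.07   -0.06   -0.02   -0.03    0.93   -0.06   -0.01]
  [ -0.09   -0.03   -0.03   -0.02   -0.09   -0.05    0.94   -0.04]
  [ -0.03   -0.10   -0.03   -0.04   -0.09   -0.10   -0.09    0.94]
Leontief inverse L = M⁻¹:
  [  1.1115    0.0919    0.0602    0.0606    0.1372    0.0502    0.0804    0.1144]
  [  0.0918    1.0812    0.1385    0.0751    0.1272    0.0995    0.1408    0.1200]
  [  0.1185    0.1057    1.0962    0.0729    0.1232    0.0742    0.1155    0.0989]
  [  0.0360    0.0814    0.0691    1.0706    0.0442    0.1241    0.1091    0.0441]
  [  0.0407    0.1067    0.0533    0.1073    1.0914    0.1020    0.1491    0.0489]
  [  0.0373    0.1006    0.0897    0.0415    0.0655    1.1014    0.0992    0.0357]
  [  0.1228    0.0705    0.0597    0.0491    0.1364    0.0879    1.1082    0.0723]
  [  0.0702    0.1524    0.0749    0.0772    0.1482    0.1552    0.1568    1.1007]
Total output x = L · d:
  x_0 = 1.1115·90 + 0.0919·21 + 0.0602·46 + 0.0606·83 + 0.1372·84 + 0.0502·70 + 0.0804·90 + 0.1144·66 = 139.5885
  x_1 = 0.0918·90 + 1.0812·21 + 0.1385·46 + 0.0751·83 + 0.1272·84 + 0.0995·70 + 0.1408·90 + 0.1200·66 = 81.8094
  x_2 = 0.1185·90 + 0.1057·21 + 1.0962·46 + 0.0729·83 + 0.1232·84 + 0.0742·70 + 0.1155·90 + 0.0989·66 = 101.8217
  x_3 = 0.0360·90 + 0.0814·21 + 0.0691·46 + 1.0706·83 + 0.0442·84 + 0.1241·70 + 0.1091·90 + 0.0441·66 = 122.1065
  x_4 = 0.0407·90 + 0.1067·21 + 0.0533·46 + 0.1073·83 + 1.0914·84 + 0.1020·70 + 0.1491·90 + 0.0489·66 = 132.7145
  x_5 = 0.0373·90 + 0.1006·21 + 0.0897·46 + 0.0415·83 + 0.0655·84 + 1.1014·70 + 0.0992·90 + 0.0357·66 = 106.9226
  x_6 = 0.1228·90 + 0.0705·21 + 0.0597·46 + 0.0491·83 + 0.1364·84 + 0.0879·70 + 1.1082·90 + 0.0723·66 = 141.4704
  x_7 = 0.0702·90 + 0.1524·21 + 0.0749·46 + 0.0772·83 + 0.1482·84 + 0.1552·70 + 0.1568·90 + 1.1007·66 = 129.4430
Output multipliers (column sums of L):
  Textiles: 1.6287
  Energy: 1.7904
  Services: 1.6415
  Transport: 1.5542
  Finance: 1.8733
  Healthcare: 1.7944
  Electronics: 1.9591
  Construction: 1.6350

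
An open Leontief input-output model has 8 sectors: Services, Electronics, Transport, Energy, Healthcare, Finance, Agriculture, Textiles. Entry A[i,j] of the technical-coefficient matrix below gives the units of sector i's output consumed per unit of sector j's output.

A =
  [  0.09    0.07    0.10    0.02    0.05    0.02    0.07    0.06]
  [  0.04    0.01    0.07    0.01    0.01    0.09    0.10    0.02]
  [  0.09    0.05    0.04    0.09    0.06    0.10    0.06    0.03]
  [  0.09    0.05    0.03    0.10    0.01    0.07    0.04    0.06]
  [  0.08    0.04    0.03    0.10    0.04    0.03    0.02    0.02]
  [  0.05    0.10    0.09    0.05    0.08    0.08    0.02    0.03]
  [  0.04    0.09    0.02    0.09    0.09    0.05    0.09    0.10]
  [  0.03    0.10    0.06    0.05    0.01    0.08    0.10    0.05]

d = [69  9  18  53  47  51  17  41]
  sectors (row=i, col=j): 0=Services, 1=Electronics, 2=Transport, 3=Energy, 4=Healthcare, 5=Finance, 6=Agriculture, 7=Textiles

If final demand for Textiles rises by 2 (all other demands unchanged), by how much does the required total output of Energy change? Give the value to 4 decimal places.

Form M = I − A:
  [  0.91   -0.07   -0.10   -0.02   -0.05   -0.02   -0.07   -0.06]
  [ -0.04    0.99   -0.07   -0.01   -0.01   -0.09   -0.10   -0.02]
  [ -0.09   -0.05    0.96   -0.09   -0.06   -0.10   -0.06   -0.03]
  [ -0.09   -0.05   -0.03    0.90   -0.01   -0.07   -0.04   -0.06]
  [ -0.08   -0.04   -0.03   -0.10    0.96   -0.03   -0.02   -0.02]
  [ -0.05   -0.10   -0.09   -0.05   -0.08    0.92   -0.02   -0.03]
  [ -0.04   -0.09   -0.02   -0.09   -0.09   -0.05    0.91   -0.10]
  [ -0.03   -0.10   -0.06   -0.05   -0.01   -0.08   -0.10    0.95]
Leontief inverse L = M⁻¹:
  [  1.1482    0.1264    0.1505    0.0752    0.0911    0.0784    0.1305    0.1028]
  [  0.0823    1.0581    0.1080    0.0544    0.0478    0.1352    0.1421    0.0546]
  [  0.1540    0.1127    1.0962    0.1508    0.1045    0.1614    0.1173    0.0759]
  [  0.1447    0.1056    0.0802    1.1505    0.0459    0.1251    0.0935    0.1013]
  [  0.1264    0.0805    0.0680    0.1419    1.0669    0.0714    0.0600    0.0518]
  [  0.1103    0.1542    0.1427    0.1065    0.1202    1.1419    0.0747    0.0679]
  [  0.1041    0.1570    0.0760    0.1572    0.1334    0.1182    1.1582    0.1507]
  [  0.0838    0.1584    0.1103    0.1052    0.0523    0.1428    0.1602    1.0939]
Total output x = L · d:
  x_0 = 1.1482·69 + 0.1264·9 + 0.1505·18 + 0.0752·53 + 0.0911·47 + 0.0784·51 + 0.1305·17 + 0.1028·41 = 101.7787
  x_1 = 0.0823·69 + 1.0581·9 + 0.1080·18 + 0.0544·53 + 0.0478·47 + 0.1352·51 + 0.1421·17 + 0.0546·41 = 33.8219
  x_2 = 0.1540·69 + 0.1127·9 + 1.0962·18 + 0.1508·53 + 0.1045·47 + 0.1614·51 + 0.1173·17 + 0.0759·41 = 57.6161
  x_3 = 0.1447·69 + 0.1056·9 + 0.0802·18 + 1.1505·53 + 0.0459·47 + 0.1251·51 + 0.0935·17 + 0.1013·41 = 87.6393
  x_4 = 0.1264·69 + 0.0805·9 + 0.0680·18 + 0.1419·53 + 1.0669·47 + 0.0714·51 + 0.0600·17 + 0.0518·41 = 75.1179
  x_5 = 0.1103·69 + 0.1542·9 + 0.1427·18 + 0.1065·53 + 0.1202·47 + 1.1419·51 + 0.0747·17 + 0.0679·41 = 85.1521
  x_6 = 0.1041·69 + 0.1570·9 + 0.0760·18 + 0.1572·53 + 0.1334·47 + 0.1182·51 + 1.1582·17 + 0.1507·41 = 56.4638
  x_7 = 0.0838·69 + 0.1584·9 + 0.1103·18 + 0.1052·53 + 0.0523·47 + 0.1428·51 + 0.1602·17 + 1.0939·41 = 72.0886
Δx_3 = L[3,7] · Δd_7 = 0.1013 · 2 = 0.2026

0.2026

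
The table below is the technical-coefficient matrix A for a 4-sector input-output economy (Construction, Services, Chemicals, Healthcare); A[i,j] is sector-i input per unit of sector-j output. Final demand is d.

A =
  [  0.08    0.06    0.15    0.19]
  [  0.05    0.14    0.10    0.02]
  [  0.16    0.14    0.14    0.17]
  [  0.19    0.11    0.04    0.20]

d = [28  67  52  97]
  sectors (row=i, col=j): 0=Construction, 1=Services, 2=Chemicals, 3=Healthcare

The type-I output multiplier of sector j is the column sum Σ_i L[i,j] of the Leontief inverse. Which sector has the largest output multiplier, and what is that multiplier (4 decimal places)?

Healthcare (2.1462)

Form M = I − A:
  [  0.92   -0.06   -0.15   -0.19]
  [ -0.05    0.86   -0.10   -0.02]
  [ -0.16   -0.14    0.86   -0.17]
  [ -0.19   -0.11   -0.04    0.80]
Leontief inverse L = M⁻¹:
  [  1.2101    0.1686    0.2467    0.3440]
  [  0.1134    1.2093    0.1647    0.0922]
  [  0.3065    0.2717    1.2640    0.3482]
  [  0.3183    0.2199    0.1444    1.3618]
Total output x = L · d:
  x_0 = 1.2101·28 + 0.1686·67 + 0.2467·52 + 0.3440·97 = 91.3729
  x_1 = 0.1134·28 + 1.2093·67 + 0.1647·52 + 0.0922·97 = 101.7008
  x_2 = 0.3065·28 + 0.2717·67 + 1.2640·52 + 0.3482·97 = 126.2909
  x_3 = 0.3183·28 + 0.2199·67 + 0.1444·52 + 1.3618·97 = 163.2495
Output multipliers (column sums of L):
  Construction: 1.9483
  Services: 1.8695
  Chemicals: 1.8198
  Healthcare: 2.1462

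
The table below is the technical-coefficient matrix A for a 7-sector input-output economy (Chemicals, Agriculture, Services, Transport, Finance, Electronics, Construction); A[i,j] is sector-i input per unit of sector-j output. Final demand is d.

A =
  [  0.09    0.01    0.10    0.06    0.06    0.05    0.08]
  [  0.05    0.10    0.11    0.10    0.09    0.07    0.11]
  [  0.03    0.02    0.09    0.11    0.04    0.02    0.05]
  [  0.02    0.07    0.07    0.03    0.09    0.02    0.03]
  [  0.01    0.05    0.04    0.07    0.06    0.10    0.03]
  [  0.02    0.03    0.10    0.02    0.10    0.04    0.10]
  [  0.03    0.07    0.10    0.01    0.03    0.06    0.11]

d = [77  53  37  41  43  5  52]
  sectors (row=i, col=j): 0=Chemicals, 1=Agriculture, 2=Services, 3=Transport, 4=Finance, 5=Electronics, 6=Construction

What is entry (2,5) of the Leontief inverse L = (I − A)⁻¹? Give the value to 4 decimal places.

L[2,5] = 0.0465

Form M = I − A:
  [  0.91   -0.01   -0.10   -0.06   -0.06   -0.05   -0.08]
  [ -0.05    0.90   -0.11   -0.10   -0.09   -0.07   -0.11]
  [ -0.03   -0.02    0.91   -0.11   -0.04   -0.02   -0.05]
  [ -0.02   -0.07   -0.07    0.97   -0.09   -0.02   -0.03]
  [ -0.01   -0.05   -0.04   -0.07    0.94   -0.10   -0.03]
  [ -0.02   -0.03   -0.10   -0.02   -0.10    0.96   -0.10]
  [ -0.03   -0.07   -0.10   -0.01   -0.03   -0.06    0.89]
Leontief inverse L = M⁻¹:
  [  1.1163    0.0430    0.1643    0.1029    0.1056    0.0861    0.1316]
  [  0.0845    1.1568    0.2030    0.1635    0.1597    0.1247    0.1869]
  [  0.0482    0.0498    1.1395    0.1448    0.0779    0.0465    0.0872]
  [  0.0376    0.1002    0.1171    1.0678    0.1269    0.0514    0.0684]
  [  0.0272    0.0818    0.0918    0.1036    1.1035    0.1310    0.0731]
  [  0.0401    0.0639    0.1576    0.0608    0.1405    1.0769    0.1481]
  [  0.0537    0.1062    0.1646    0.0522    0.0730    0.0955    1.1658]
Total output x = L · d:
  x_0 = 1.1163·77 + 0.0430·53 + 0.1643·37 + 0.1029·41 + 0.1056·43 + 0.0861·5 + 0.1316·52 = 110.3497
  x_1 = 0.0845·77 + 1.1568·53 + 0.2030·37 + 0.1635·41 + 0.1597·43 + 0.1247·5 + 0.1869·52 = 99.2415
  x_2 = 0.0482·77 + 0.0498·53 + 1.1395·37 + 0.1448·41 + 0.0779·43 + 0.0465·5 + 0.0872·52 = 62.5703
  x_3 = 0.0376·77 + 0.1002·53 + 0.1171·37 + 1.0678·41 + 0.1269·43 + 0.0514·5 + 0.0684·52 = 65.5849
  x_4 = 0.0272·77 + 0.0818·53 + 0.0918·37 + 0.1036·41 + 1.1035·43 + 0.1310·5 + 0.0731·52 = 65.9780
  x_5 = 0.0401·77 + 0.0639·53 + 0.1576·37 + 0.0608·41 + 0.1405·43 + 1.0769·5 + 0.1481·52 = 33.9311
  x_6 = 0.0537·77 + 0.1062·53 + 0.1646·37 + 0.0522·41 + 0.0730·43 + 0.0955·5 + 1.1658·52 = 82.2309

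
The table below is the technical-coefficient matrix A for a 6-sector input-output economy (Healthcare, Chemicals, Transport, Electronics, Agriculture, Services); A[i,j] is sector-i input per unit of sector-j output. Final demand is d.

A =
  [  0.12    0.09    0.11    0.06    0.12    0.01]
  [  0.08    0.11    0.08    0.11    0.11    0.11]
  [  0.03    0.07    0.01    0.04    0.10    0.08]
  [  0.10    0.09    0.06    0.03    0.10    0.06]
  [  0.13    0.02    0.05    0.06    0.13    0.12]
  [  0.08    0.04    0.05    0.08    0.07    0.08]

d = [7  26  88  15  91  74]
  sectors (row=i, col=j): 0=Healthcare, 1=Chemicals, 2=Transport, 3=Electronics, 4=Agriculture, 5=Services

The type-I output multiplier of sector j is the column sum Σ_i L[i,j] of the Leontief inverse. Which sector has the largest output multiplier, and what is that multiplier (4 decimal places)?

Agriculture (2.1970)

Form M = I − A:
  [  0.88   -0.09   -0.11   -0.06   -0.12   -0.01]
  [ -0.08    0.89   -0.08   -0.11   -0.11   -0.11]
  [ -0.03   -0.07    0.99   -0.04   -0.10   -0.08]
  [ -0.10   -0.09   -0.06    0.97   -0.10   -0.06]
  [ -0.13   -0.02   -0.05   -0.06    0.87   -0.12]
  [ -0.08   -0.04   -0.05   -0.08   -0.07    0.92]
Leontief inverse L = M⁻¹:
  [  1.2114    0.1570    0.1703    0.1208    0.2272    0.0843]
  [  0.1858    1.1867    0.1493    0.1828    0.2298    0.1988]
  [  0.0919    0.1099    1.0494    0.0827    0.1674    0.1326]
  [  0.1802    0.1469    0.1137    1.0856    0.1913    0.1252]
  [  0.2238    0.0796    0.1104    0.1193    1.2321    0.1900]
  [  0.1511    0.0901    0.0966    0.1264    0.1492    1.1355]
Total output x = L · d:
  x_0 = 1.2114·7 + 0.1570·26 + 0.1703·88 + 0.1208·15 + 0.2272·91 + 0.0843·74 = 56.2706
  x_1 = 0.1858·7 + 1.1867·26 + 0.1493·88 + 0.1828·15 + 0.2298·91 + 0.1988·74 = 83.6581
  x_2 = 0.0919·7 + 0.1099·26 + 1.0494·88 + 0.0827·15 + 0.1674·91 + 0.1326·74 = 122.1310
  x_3 = 0.1802·7 + 0.1469·26 + 0.1137·88 + 1.0856·15 + 0.1913·91 + 0.1252·74 = 58.0412
  x_4 = 0.2238·7 + 0.0796·26 + 0.1104·88 + 0.1193·15 + 1.2321·91 + 0.1900·74 = 141.3168
  x_5 = 0.1511·7 + 0.0901·26 + 0.0966·88 + 0.1264·15 + 0.1492·91 + 1.1355·74 = 111.4022
Output multipliers (column sums of L):
  Healthcare: 2.0443
  Chemicals: 1.7702
  Transport: 1.6896
  Electronics: 1.7176
  Agriculture: 2.1970
  Services: 1.8663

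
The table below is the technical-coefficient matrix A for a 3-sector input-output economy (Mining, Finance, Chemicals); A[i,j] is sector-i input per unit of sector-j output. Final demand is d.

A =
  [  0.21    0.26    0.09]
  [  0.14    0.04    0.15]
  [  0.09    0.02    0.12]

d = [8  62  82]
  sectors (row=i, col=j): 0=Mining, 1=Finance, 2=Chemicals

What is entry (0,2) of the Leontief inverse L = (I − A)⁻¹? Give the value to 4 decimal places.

Form M = I − A:
  [  0.79   -0.26   -0.09]
  [ -0.14    0.96   -0.15]
  [ -0.09   -0.02    0.88]
Leontief inverse L = M⁻¹:
  [  1.3546    0.3711    0.2018]
  [  0.2200    1.1056    0.2110]
  [  0.1435    0.0631    1.1618]
Total output x = L · d:
  x_0 = 1.3546·8 + 0.3711·62 + 0.2018·82 = 50.3891
  x_1 = 0.2200·8 + 1.1056·62 + 0.2110·82 = 87.6077
  x_2 = 0.1435·8 + 0.0631·62 + 1.1618·82 = 100.3263

L[0,2] = 0.2018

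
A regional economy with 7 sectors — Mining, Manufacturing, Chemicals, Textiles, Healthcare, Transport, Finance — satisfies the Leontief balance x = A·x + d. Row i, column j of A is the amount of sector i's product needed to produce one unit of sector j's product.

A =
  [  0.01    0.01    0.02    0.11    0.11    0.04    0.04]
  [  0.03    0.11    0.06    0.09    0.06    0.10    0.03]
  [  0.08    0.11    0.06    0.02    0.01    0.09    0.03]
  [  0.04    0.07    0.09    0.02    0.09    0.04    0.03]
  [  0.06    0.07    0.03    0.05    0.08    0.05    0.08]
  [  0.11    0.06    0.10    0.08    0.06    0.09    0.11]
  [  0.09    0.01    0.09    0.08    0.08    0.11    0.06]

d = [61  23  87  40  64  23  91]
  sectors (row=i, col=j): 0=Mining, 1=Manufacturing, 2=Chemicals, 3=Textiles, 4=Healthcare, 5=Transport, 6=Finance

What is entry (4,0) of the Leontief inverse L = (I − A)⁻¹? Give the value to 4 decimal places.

Form M = I − A:
  [  0.99   -0.01   -0.02   -0.11   -0.11   -0.04   -0.04]
  [ -0.03    0.89   -0.06   -0.09   -0.06   -0.10   -0.03]
  [ -0.08   -0.11    0.94   -0.02   -0.01   -0.09   -0.03]
  [ -0.04   -0.07   -0.09    0.98   -0.09   -0.04   -0.03]
  [ -0.06   -0.07   -0.03   -0.05    0.92   -0.05   -0.08]
  [ -0.11   -0.06   -0.10   -0.08   -0.06    0.91   -0.11]
  [ -0.09   -0.01   -0.09   -0.08   -0.08   -0.11    0.94]
Leontief inverse L = M⁻¹:
  [  1.0475    0.0490    0.0600    0.1440    0.1550    0.0813    0.0754]
  [  0.0841    1.1724    0.1197    0.1458    0.1199    0.1669    0.0792]
  [  0.1237    0.1594    1.1079    0.0720    0.0600    0.1475    0.0704]
  [  0.0817    0.1184    0.1316    1.0630    0.1348    0.0919    0.0676]
  [  0.1059    0.1168    0.0788    0.1009    1.1357    0.1070    0.1231]
  [  0.1780    0.1270    0.1719    0.1518    0.1376    1.1726    0.1709]
  [  0.1498    0.0673    0.1511    0.1391    0.1461    0.1778    1.1149]
Total output x = L · d:
  x_0 = 1.0475·61 + 0.0490·23 + 0.0600·87 + 0.1440·40 + 0.1550·64 + 0.0813·23 + 0.0754·91 = 94.6622
  x_1 = 0.0841·61 + 1.1724·23 + 0.1197·87 + 0.1458·40 + 0.1199·64 + 0.1669·23 + 0.0792·91 = 67.0609
  x_2 = 0.1237·61 + 0.1594·23 + 1.1079·87 + 0.0720·40 + 0.0600·64 + 0.1475·23 + 0.0704·91 = 124.1132
  x_3 = 0.0817·61 + 0.1184·23 + 0.1316·87 + 1.0630·40 + 0.1348·64 + 0.0919·23 + 0.0676·91 = 78.5716
  x_4 = 0.1059·61 + 0.1168·23 + 0.0788·87 + 0.1009·40 + 1.1357·64 + 0.1070·23 + 0.1231·91 = 106.3872
  x_5 = 0.1780·61 + 0.1270·23 + 0.1719·87 + 0.1518·40 + 0.1376·64 + 1.1726·23 + 0.1709·91 = 86.1414
  x_6 = 0.1498·61 + 0.0673·23 + 0.1511·87 + 0.1391·40 + 0.1461·64 + 0.1778·23 + 1.1149·91 = 144.2901

L[4,0] = 0.1059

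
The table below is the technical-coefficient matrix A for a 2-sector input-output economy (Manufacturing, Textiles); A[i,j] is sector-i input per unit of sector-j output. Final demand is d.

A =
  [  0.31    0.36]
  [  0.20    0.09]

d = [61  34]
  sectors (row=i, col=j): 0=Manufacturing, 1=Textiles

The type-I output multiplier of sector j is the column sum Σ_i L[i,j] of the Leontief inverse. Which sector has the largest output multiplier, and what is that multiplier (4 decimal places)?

Form M = I − A:
  [  0.69   -0.36]
  [ -0.20    0.91]
Leontief inverse L = M⁻¹:
  [  1.6370    0.6476]
  [  0.3598    1.2412]
Total output x = L · d:
  x_0 = 1.6370·61 + 0.6476·34 = 121.8744
  x_1 = 0.3598·61 + 1.2412·34 = 64.1482
Output multipliers (column sums of L):
  Manufacturing: 1.9968
  Textiles: 1.8888

Manufacturing (1.9968)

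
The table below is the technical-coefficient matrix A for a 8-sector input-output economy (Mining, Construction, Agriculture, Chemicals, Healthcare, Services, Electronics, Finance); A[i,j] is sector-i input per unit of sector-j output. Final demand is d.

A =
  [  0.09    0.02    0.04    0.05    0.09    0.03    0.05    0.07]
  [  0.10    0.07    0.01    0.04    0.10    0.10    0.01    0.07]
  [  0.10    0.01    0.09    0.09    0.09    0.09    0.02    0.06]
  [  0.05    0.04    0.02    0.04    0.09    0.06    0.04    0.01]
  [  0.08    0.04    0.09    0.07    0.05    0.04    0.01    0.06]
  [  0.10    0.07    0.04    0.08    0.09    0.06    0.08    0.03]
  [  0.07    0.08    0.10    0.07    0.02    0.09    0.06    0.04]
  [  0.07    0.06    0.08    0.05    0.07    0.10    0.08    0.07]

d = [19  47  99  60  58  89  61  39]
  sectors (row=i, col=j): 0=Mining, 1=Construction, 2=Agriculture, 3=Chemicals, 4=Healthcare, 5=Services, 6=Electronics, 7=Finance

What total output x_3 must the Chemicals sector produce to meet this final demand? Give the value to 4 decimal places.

99.2551

Form M = I − A:
  [  0.91   -0.02   -0.04   -0.05   -0.09   -0.03   -0.05   -0.07]
  [ -0.10    0.93   -0.01   -0.04   -0.10   -0.10   -0.01   -0.07]
  [ -0.10   -0.01    0.91   -0.09   -0.09   -0.09   -0.02   -0.06]
  [ -0.05   -0.04   -0.02    0.96   -0.09   -0.06   -0.04   -0.01]
  [ -0.08   -0.04   -0.09   -0.07    0.95   -0.04   -0.01   -0.06]
  [ -0.10   -0.07   -0.04   -0.08   -0.09    0.94   -0.08   -0.03]
  [ -0.07   -0.08   -0.10   -0.07   -0.02   -0.09    0.94   -0.04]
  [ -0.07   -0.06   -0.08   -0.05   -0.07   -0.10   -0.08    0.93]
Leontief inverse L = M⁻¹:
  [  1.1595    0.0583    0.0925    0.1021    0.1529    0.0857    0.0873    0.1151]
  [  0.1818    1.1163    0.0635    0.0985    0.1755    0.1624    0.0531    0.1217]
  [  0.1877    0.0555    1.1525    0.1567    0.1724    0.1580    0.0667    0.1134]
  [  0.1060    0.0719    0.0589    1.0817    0.1401    0.1028    0.0677    0.0441]
  [  0.1509    0.0761    0.1392    0.1225    1.1176    0.0972    0.0461    0.1046]
  [  0.1871    0.1197    0.1001    0.1440    0.1692    1.1294    0.1245    0.0838]
  [  0.1579    0.1286    0.1581    0.1348    0.1017    0.1625    1.1055    0.0926]
  [  0.1659    0.1147    0.1482    0.1220    0.1563    0.1788    0.1313    1.1288]
Total output x = L · d:
  x_0 = 1.1595·19 + 0.0583·47 + 0.0925·99 + 0.1021·60 + 0.1529·58 + 0.0857·89 + 0.0873·61 + 0.1151·39 = 66.3584
  x_1 = 0.1818·19 + 1.1163·47 + 0.0635·99 + 0.0985·60 + 0.1755·58 + 0.1624·89 + 0.0531·61 + 0.1217·39 = 100.7361
  x_2 = 0.1877·19 + 0.0555·47 + 1.1525·99 + 0.1567·60 + 0.1724·58 + 0.1580·89 + 0.0667·61 + 0.1134·39 = 162.2310
  x_3 = 0.1060·19 + 0.0719·47 + 0.0589·99 + 1.0817·60 + 0.1401·58 + 0.1028·89 + 0.0677·61 + 0.0441·39 = 99.2551
  x_4 = 0.1509·19 + 0.0761·47 + 0.1392·99 + 0.1225·60 + 1.1176·58 + 0.0972·89 + 0.0461·61 + 0.1046·39 = 107.9351
  x_5 = 0.1871·19 + 0.1197·47 + 0.1001·99 + 0.1440·60 + 0.1692·58 + 1.1294·89 + 0.1245·61 + 0.0838·39 = 148.9283
  x_6 = 0.1579·19 + 0.1286·47 + 0.1581·99 + 0.1348·60 + 0.1017·58 + 0.1625·89 + 1.1055·61 + 0.0926·39 = 124.1903
  x_7 = 0.1659·19 + 0.1147·47 + 0.1482·99 + 0.1220·60 + 0.1563·58 + 0.1788·89 + 0.1313·61 + 1.1288·39 = 107.5419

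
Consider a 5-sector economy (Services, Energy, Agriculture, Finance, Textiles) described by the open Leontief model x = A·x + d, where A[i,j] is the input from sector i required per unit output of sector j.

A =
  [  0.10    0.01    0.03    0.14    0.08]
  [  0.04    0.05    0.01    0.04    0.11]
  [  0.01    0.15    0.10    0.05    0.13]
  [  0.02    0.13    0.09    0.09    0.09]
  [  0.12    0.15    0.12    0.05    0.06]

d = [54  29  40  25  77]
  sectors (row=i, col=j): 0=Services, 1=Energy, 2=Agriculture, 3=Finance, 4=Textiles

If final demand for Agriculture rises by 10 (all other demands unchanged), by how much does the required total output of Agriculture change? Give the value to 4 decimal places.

Form M = I − A:
  [  0.90   -0.01   -0.03   -0.14   -0.08]
  [ -0.04    0.95   -0.01   -0.04   -0.11]
  [ -0.01   -0.15    0.90   -0.05   -0.13]
  [ -0.02   -0.13   -0.09    0.91   -0.09]
  [ -0.12   -0.15   -0.12   -0.05    0.94]
Leontief inverse L = M⁻¹:
  [  1.1371    0.0709    0.0755    0.1896    0.1337]
  [  0.0700    1.0923    0.0408    0.0691    0.1460]
  [  0.0514    0.2263    1.1511    0.0920    0.1989]
  [  0.0565    0.2020    0.1382    1.1326    0.1560]
  [  0.1659    0.2230    0.1704    0.1072    1.1379]
Total output x = L · d:
  x_0 = 1.1371·54 + 0.0709·29 + 0.0755·40 + 0.1896·25 + 0.1337·77 = 81.5120
  x_1 = 0.0700·54 + 1.0923·29 + 0.0408·40 + 0.0691·25 + 0.1460·77 = 50.0637
  x_2 = 0.0514·54 + 0.2263·29 + 1.1511·40 + 0.0920·25 + 0.1989·77 = 72.9925
  x_3 = 0.0565·54 + 0.2020·29 + 0.1382·40 + 1.1326·25 + 0.1560·77 = 54.7654
  x_4 = 0.1659·54 + 0.2230·29 + 0.1704·40 + 0.1072·25 + 1.1379·77 = 112.5408
Δx_2 = L[2,2] · Δd_2 = 1.1511 · 10 = 11.5106

11.5106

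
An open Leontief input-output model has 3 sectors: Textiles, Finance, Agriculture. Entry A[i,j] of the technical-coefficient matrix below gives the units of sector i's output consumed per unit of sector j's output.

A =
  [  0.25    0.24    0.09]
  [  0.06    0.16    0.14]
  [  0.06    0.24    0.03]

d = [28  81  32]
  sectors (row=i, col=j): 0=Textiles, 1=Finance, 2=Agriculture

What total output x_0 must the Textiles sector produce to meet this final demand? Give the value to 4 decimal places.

Form M = I − A:
  [  0.75   -0.24   -0.09]
  [ -0.06    0.84   -0.14]
  [ -0.06   -0.24    0.97]
Leontief inverse L = M⁻¹:
  [  1.3849    0.4510    0.1936]
  [  0.1181    1.2801    0.1957]
  [  0.1149    0.3446    1.0913]
Total output x = L · d:
  x_0 = 1.3849·28 + 0.4510·81 + 0.1936·32 = 81.5028
  x_1 = 0.1181·28 + 1.2801·81 + 0.1957·32 = 113.2592
  x_2 = 0.1149·28 + 0.3446·81 + 1.0913·32 = 66.0540

81.5028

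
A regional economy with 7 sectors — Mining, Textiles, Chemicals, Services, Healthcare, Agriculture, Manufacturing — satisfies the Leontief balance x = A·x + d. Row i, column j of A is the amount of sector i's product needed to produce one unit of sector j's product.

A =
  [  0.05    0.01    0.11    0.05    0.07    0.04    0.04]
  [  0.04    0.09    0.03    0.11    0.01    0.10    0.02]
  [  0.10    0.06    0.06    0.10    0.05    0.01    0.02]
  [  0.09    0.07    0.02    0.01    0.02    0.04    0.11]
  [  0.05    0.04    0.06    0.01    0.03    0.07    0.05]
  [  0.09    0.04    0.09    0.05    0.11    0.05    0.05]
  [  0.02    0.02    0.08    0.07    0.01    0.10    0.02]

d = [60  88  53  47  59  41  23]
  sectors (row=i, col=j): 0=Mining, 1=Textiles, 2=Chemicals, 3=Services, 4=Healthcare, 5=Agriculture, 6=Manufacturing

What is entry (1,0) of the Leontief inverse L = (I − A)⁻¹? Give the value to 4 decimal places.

Form M = I − A:
  [  0.95   -0.01   -0.11   -0.05   -0.07   -0.04   -0.04]
  [ -0.04    0.91   -0.03   -0.11   -0.01   -0.10   -0.02]
  [ -0.10   -0.06    0.94   -0.10   -0.05   -0.01   -0.02]
  [ -0.09   -0.07   -0.02    0.99   -0.02   -0.04   -0.11]
  [ -0.05   -0.04   -0.06   -0.01    0.97   -0.07   -0.05]
  [ -0.09   -0.04   -0.09   -0.05   -0.11    0.95   -0.05]
  [ -0.02   -0.02   -0.08   -0.07   -0.01   -0.10    0.98]
Leontief inverse L = M⁻¹:
  [  1.0908    0.0370    0.1490    0.0834    0.0970    0.0690    0.0662]
  [  0.0849    1.1247    0.0693    0.1474    0.0405    0.1375    0.0535]
  [  0.1416    0.0908    1.0996    0.1349    0.0761    0.0438    0.0513]
  [  0.1219    0.0941    0.0610    1.0465    0.0446    0.0769    0.1318]
  [  0.0829    0.0626    0.0953    0.0413    1.0551    0.0979    0.0701]
  [  0.1395    0.0741    0.1414    0.0920    0.1446    1.0911    0.0835]
  [  0.0593    0.0460    0.1140    0.1003    0.0377    0.1256    1.0457]
Total output x = L · d:
  x_0 = 1.0908·60 + 0.0370·88 + 0.1490·53 + 0.0834·47 + 0.0970·59 + 0.0690·41 + 0.0662·23 = 90.5960
  x_1 = 0.0849·60 + 1.1247·88 + 0.0693·53 + 0.1474·47 + 0.0405·59 + 0.1375·41 + 0.0535·23 = 123.9245
  x_2 = 0.1416·60 + 0.0908·88 + 1.0996·53 + 0.1349·47 + 0.0761·59 + 0.0438·41 + 0.0513·23 = 88.5749
  x_3 = 0.1219·60 + 0.0941·88 + 0.0610·53 + 1.0465·47 + 0.0446·59 + 0.0769·41 + 0.1318·23 = 76.8284
  x_4 = 0.0829·60 + 0.0626·88 + 0.0953·53 + 0.0413·47 + 1.0551·59 + 0.0979·41 + 0.0701·23 = 85.3526
  x_5 = 0.1395·60 + 0.0741·88 + 0.1414·53 + 0.0920·47 + 0.1446·59 + 1.0911·41 + 0.0835·23 = 81.8971
  x_6 = 0.0593·60 + 0.0460·88 + 0.1140·53 + 0.1003·47 + 0.0377·59 + 0.1256·41 + 1.0457·23 = 49.7935

L[1,0] = 0.0849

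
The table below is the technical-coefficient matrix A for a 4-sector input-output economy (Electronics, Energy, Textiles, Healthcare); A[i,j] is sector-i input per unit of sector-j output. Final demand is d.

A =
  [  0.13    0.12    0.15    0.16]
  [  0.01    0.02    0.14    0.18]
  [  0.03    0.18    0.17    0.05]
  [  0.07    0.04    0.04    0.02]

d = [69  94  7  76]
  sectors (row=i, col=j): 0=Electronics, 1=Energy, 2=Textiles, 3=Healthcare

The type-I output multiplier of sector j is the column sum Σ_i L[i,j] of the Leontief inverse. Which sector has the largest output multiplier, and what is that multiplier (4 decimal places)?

Form M = I − A:
  [  0.87   -0.12   -0.15   -0.16]
  [ -0.01    0.98   -0.14   -0.18]
  [ -0.03   -0.18    0.83   -0.05]
  [ -0.07   -0.04   -0.04    0.98]
Leontief inverse L = M⁻¹:
  [  1.1802    0.2020    0.2591    0.2430]
  [  0.0362    1.0697    0.1972    0.2125]
  [  0.0558    0.2434    1.2617    0.1182]
  [  0.0881    0.0680    0.0781    1.0513]
Total output x = L · d:
  x_0 = 1.1802·69 + 0.2020·94 + 0.2591·7 + 0.2430·76 = 120.7093
  x_1 = 0.0362·69 + 1.0697·94 + 0.1972·7 + 0.2125·76 = 120.5791
  x_2 = 0.0558·69 + 0.2434·94 + 1.2617·7 + 0.1182·76 = 44.5436
  x_3 = 0.0881·69 + 0.0680·94 + 0.0781·7 + 1.0513·76 = 92.9128
Output multipliers (column sums of L):
  Electronics: 1.3603
  Energy: 1.5832
  Textiles: 1.7960
  Healthcare: 1.6249

Textiles (1.7960)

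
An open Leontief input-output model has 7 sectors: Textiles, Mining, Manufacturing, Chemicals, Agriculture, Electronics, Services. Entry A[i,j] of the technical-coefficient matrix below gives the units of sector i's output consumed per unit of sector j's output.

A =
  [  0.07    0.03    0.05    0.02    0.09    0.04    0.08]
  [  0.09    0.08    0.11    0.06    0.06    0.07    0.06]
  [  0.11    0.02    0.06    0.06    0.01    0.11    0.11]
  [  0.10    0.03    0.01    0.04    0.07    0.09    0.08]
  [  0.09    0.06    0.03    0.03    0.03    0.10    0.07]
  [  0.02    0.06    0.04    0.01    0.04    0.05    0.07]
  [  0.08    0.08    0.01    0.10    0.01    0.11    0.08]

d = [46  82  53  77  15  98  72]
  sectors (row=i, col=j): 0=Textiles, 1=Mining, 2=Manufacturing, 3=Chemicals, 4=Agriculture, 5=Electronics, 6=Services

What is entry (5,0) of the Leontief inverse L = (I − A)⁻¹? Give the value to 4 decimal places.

Form M = I − A:
  [  0.93   -0.03   -0.05   -0.02   -0.09   -0.04   -0.08]
  [ -0.09    0.92   -0.11   -0.06   -0.06   -0.07   -0.06]
  [ -0.11   -0.02    0.94   -0.06   -0.01   -0.11   -0.11]
  [ -0.10   -0.03   -0.01    0.96   -0.07   -0.09   -0.08]
  [ -0.09   -0.06   -0.03   -0.03    0.97   -0.10   -0.07]
  [ -0.02   -0.06   -0.04   -0.01   -0.04    0.95   -0.07]
  [ -0.08   -0.08   -0.01   -0.10   -0.01   -0.11    0.92]
Leontief inverse L = M⁻¹:
  [  1.1208    0.0650    0.0769    0.0505    0.1177    0.0933    0.1313]
  [  0.1623    1.1264    0.1523    0.1018    0.1009    0.1431    0.1332]
  [  0.1688    0.0618    1.0918    0.0970    0.0466    0.1724    0.1743]
  [  0.1508    0.0684    0.0382    1.0701    0.1031    0.1436    0.1340]
  [  0.1399    0.0978    0.0612    0.0605    1.0625    0.1521    0.1235]
  [  0.0586    0.0890    0.0634    0.0354    0.0603    1.0913    0.1092]
  [  0.1383    0.1234    0.0442    0.1355    0.0495    0.1702    1.1408]
Total output x = L · d:
  x_0 = 1.1208·46 + 0.0650·82 + 0.0769·53 + 0.0505·77 + 0.1177·15 + 0.0933·98 + 0.1313·72 = 85.2182
  x_1 = 0.1623·46 + 1.1264·82 + 0.1523·53 + 0.1018·77 + 0.1009·15 + 0.1431·98 + 0.1332·72 = 140.8690
  x_2 = 0.1688·46 + 0.0618·82 + 1.0918·53 + 0.0970·77 + 0.0466·15 + 0.1724·98 + 0.1743·72 = 108.3136
  x_3 = 0.1508·46 + 0.0684·82 + 0.0382·53 + 1.0701·77 + 0.1031·15 + 0.1436·98 + 0.1340·72 = 122.2351
  x_4 = 0.1399·46 + 0.0978·82 + 0.0612·53 + 0.0605·77 + 1.0625·15 + 0.1521·98 + 0.1235·72 = 62.0988
  x_5 = 0.0586·46 + 0.0890·82 + 0.0634·53 + 0.0354·77 + 0.0603·15 + 1.0913·98 + 0.1092·72 = 131.8028
  x_6 = 0.1383·46 + 0.1234·82 + 0.0442·53 + 0.1355·77 + 0.0495·15 + 0.1702·98 + 1.1408·72 = 128.8184

L[5,0] = 0.0586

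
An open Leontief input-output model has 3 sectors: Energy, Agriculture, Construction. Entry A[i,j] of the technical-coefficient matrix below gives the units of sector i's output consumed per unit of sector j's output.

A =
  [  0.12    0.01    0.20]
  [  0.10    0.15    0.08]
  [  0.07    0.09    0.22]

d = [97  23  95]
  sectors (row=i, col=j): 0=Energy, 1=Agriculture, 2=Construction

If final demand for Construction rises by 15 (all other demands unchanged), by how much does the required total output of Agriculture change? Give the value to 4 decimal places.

Form M = I − A:
  [  0.88   -0.01   -0.20]
  [ -0.10    0.85   -0.08]
  [ -0.07   -0.09    0.78]
Leontief inverse L = M⁻¹:
  [  1.1657    0.0459    0.3036]
  [  0.1486    1.1952    0.1607]
  [  0.1218    0.1420    1.3278]
Total output x = L · d:
  x_0 = 1.1657·97 + 0.0459·23 + 0.3036·95 = 142.9729
  x_1 = 0.1486·97 + 1.1952·23 + 0.1607·95 = 57.1707
  x_2 = 0.1218·97 + 0.1420·23 + 1.3278·95 = 141.2224
Δx_1 = L[1,2] · Δd_2 = 0.1607 · 15 = 2.4104

2.4104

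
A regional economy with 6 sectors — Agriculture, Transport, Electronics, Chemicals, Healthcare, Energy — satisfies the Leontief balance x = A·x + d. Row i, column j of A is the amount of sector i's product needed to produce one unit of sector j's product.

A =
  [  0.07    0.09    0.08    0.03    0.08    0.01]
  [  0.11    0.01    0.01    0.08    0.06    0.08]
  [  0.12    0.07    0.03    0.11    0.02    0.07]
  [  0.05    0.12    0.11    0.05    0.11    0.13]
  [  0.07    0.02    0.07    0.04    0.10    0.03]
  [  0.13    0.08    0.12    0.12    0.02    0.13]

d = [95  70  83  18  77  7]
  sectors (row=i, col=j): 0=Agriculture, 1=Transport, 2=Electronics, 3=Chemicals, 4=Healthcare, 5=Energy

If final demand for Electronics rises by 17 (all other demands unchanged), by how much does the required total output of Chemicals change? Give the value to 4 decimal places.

3.0577

Form M = I − A:
  [  0.93   -0.09   -0.08   -0.03   -0.08   -0.01]
  [ -0.11    0.99   -0.01   -0.08   -0.06   -0.08]
  [ -0.12   -0.07    0.97   -0.11   -0.02   -0.07]
  [ -0.05   -0.12   -0.11    0.95   -0.11   -0.13]
  [ -0.07   -0.02   -0.07   -0.04    0.90   -0.03]
  [ -0.13   -0.08   -0.12   -0.12   -0.02    0.87]
Leontief inverse L = M⁻¹:
  [  1.1249    0.1255    0.1168    0.0708    0.1207    0.0486]
  [  0.1648    1.0564    0.0613    0.1215    0.1041    0.1257]
  [  0.1870    0.1252    1.0869    0.1615    0.0717    0.1277]
  [  0.1473    0.1829    0.1799    1.1269    0.1716    0.2073]
  [  0.1200    0.0564    0.1097    0.0776    1.1389    0.0663]
  [  0.2321    0.1597    0.2003    0.2013    0.0873    1.2160]
Total output x = L · d:
  x_0 = 1.1249·95 + 0.1255·70 + 0.1168·83 + 0.0708·18 + 0.1207·77 + 0.0486·7 = 136.2507
  x_1 = 0.1648·95 + 1.0564·70 + 0.0613·83 + 0.1215·18 + 0.1041·77 + 0.1257·7 = 105.7782
  x_2 = 0.1870·95 + 0.1252·70 + 1.0869·83 + 0.1615·18 + 0.0717·77 + 0.1277·7 = 126.0616
  x_3 = 0.1473·95 + 0.1829·70 + 0.1799·83 + 1.1269·18 + 0.1716·77 + 0.2073·7 = 76.6807
  x_4 = 0.1200·95 + 0.0564·70 + 0.1097·83 + 0.0776·18 + 1.1389·77 + 0.0663·7 = 114.0069
  x_5 = 0.2321·95 + 0.1597·70 + 0.2003·83 + 0.2013·18 + 0.0873·77 + 1.2160·7 = 68.7173
Δx_3 = L[3,2] · Δd_2 = 0.1799 · 17 = 3.0577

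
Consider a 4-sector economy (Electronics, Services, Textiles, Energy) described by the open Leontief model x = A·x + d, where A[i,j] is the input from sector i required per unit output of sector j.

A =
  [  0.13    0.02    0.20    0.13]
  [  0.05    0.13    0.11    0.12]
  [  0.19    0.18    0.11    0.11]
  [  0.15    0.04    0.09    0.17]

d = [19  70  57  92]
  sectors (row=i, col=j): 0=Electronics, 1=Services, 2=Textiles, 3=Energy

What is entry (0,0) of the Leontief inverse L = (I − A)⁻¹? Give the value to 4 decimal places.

Form M = I − A:
  [  0.87   -0.02   -0.20   -0.13]
  [ -0.05    0.87   -0.11   -0.12]
  [ -0.19   -0.18    0.89   -0.11]
  [ -0.15   -0.04   -0.09    0.83]
Leontief inverse L = M⁻¹:
  [  1.2711    0.1083    0.3251    0.2578]
  [  0.1533    1.2060    0.2063    0.2257]
  [  0.3362    0.2804    1.2601    0.2602]
  [  0.2736    0.1081    0.2053    1.2905]
Total output x = L · d:
  x_0 = 1.2711·19 + 0.1083·70 + 0.3251·57 + 0.2578·92 = 73.9869
  x_1 = 0.1533·19 + 1.2060·70 + 0.2063·57 + 0.2257·92 = 119.8605
  x_2 = 0.3362·19 + 0.2804·70 + 1.2601·57 + 0.2602·92 = 121.7797
  x_3 = 0.2736·19 + 0.1081·70 + 0.2053·57 + 1.2905·92 = 143.1959

L[0,0] = 1.2711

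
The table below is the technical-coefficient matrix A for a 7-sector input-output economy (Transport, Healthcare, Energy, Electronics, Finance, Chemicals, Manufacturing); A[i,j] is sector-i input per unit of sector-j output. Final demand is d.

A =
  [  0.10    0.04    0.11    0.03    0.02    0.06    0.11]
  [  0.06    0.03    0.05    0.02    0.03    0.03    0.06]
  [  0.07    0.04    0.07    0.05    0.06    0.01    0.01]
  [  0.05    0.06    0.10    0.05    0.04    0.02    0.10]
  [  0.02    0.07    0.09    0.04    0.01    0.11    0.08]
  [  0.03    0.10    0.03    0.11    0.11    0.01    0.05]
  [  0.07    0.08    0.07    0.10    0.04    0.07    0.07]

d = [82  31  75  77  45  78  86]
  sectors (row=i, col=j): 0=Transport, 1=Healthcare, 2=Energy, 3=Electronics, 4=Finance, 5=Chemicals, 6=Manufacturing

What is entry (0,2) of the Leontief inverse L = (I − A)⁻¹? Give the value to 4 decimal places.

L[0,2] = 0.1697

Form M = I − A:
  [  0.90   -0.04   -0.11   -0.03   -0.02   -0.06   -0.11]
  [ -0.06    0.97   -0.05   -0.02   -0.03   -0.03   -0.06]
  [ -0.07   -0.04    0.93   -0.05   -0.06   -0.01   -0.01]
  [ -0.05   -0.06   -0.10    0.95   -0.04   -0.02   -0.10]
  [ -0.02   -0.07   -0.09   -0.04    0.99   -0.11   -0.08]
  [ -0.03   -0.10   -0.03   -0.11   -0.11    0.99   -0.05]
  [ -0.07   -0.08   -0.07   -0.10   -0.04   -0.07    0.93]
Leontief inverse L = M⁻¹:
  [  1.1513    0.0863    0.1697    0.0773    0.0562    0.0933    0.1617]
  [  0.0898    1.0576    0.0860    0.0474    0.0504    0.0514    0.0920]
  [  0.1015    0.0675    1.1112    0.0750    0.0800    0.0330    0.0450]
  [  0.0936    0.0997    0.1529    1.0897    0.0697    0.0502    0.1450]
  [  0.0601    0.1128    0.1370    0.0840    1.0464    0.1350    0.1222]
  [  0.0702    0.1416    0.0864    0.1473    0.1371    1.0450    0.1022]
  [  0.1200    0.1288    0.1327    0.1474    0.0774    0.1038    1.1273]
Total output x = L · d:
  x_0 = 1.1513·82 + 0.0863·31 + 0.1697·75 + 0.0773·77 + 0.0562·45 + 0.0933·78 + 0.1617·86 = 139.4832
  x_1 = 0.0898·82 + 1.0576·31 + 0.0860·75 + 0.0474·77 + 0.0504·45 + 0.0514·78 + 0.0920·86 = 64.4456
  x_2 = 0.1015·82 + 0.0675·31 + 1.1112·75 + 0.0750·77 + 0.0800·45 + 0.0330·78 + 0.0450·86 = 109.5742
  x_3 = 0.0936·82 + 0.0997·31 + 0.1529·75 + 1.0897·77 + 0.0697·45 + 0.0502·78 + 0.1450·86 = 125.6678
  x_4 = 0.0601·82 + 0.1128·31 + 0.1370·75 + 0.0840·77 + 1.0464·45 + 0.1350·78 + 0.1222·86 = 93.3019
  x_5 = 0.0702·82 + 0.1416·31 + 0.0864·75 + 0.1473·77 + 0.1371·45 + 1.0450·78 + 0.1022·86 = 124.4300
  x_6 = 0.1200·82 + 0.1288·31 + 0.1327·75 + 0.1474·77 + 0.0774·45 + 0.1038·78 + 1.1273·86 = 143.6544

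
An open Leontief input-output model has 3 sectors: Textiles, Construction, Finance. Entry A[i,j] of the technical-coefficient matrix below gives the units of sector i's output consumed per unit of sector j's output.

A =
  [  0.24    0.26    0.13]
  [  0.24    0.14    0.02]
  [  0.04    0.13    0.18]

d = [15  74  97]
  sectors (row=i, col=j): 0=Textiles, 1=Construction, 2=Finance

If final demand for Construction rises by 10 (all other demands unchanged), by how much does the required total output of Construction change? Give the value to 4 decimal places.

Form M = I − A:
  [  0.76   -0.26   -0.13]
  [ -0.24    0.86   -0.02]
  [ -0.04   -0.13    0.82]
Leontief inverse L = M⁻¹:
  [  1.4821    0.4854    0.2468]
  [  0.4168    1.3036    0.0979]
  [  0.1384    0.2303    1.2471]
Total output x = L · d:
  x_0 = 1.4821·15 + 0.4854·74 + 0.2468·97 = 82.0875
  x_1 = 0.4168·15 + 1.3036·74 + 0.0979·97 = 112.2125
  x_2 = 0.1384·15 + 0.2303·74 + 1.2471·97 = 140.0867
Δx_1 = L[1,1] · Δd_1 = 1.3036 · 10 = 13.0360

13.0360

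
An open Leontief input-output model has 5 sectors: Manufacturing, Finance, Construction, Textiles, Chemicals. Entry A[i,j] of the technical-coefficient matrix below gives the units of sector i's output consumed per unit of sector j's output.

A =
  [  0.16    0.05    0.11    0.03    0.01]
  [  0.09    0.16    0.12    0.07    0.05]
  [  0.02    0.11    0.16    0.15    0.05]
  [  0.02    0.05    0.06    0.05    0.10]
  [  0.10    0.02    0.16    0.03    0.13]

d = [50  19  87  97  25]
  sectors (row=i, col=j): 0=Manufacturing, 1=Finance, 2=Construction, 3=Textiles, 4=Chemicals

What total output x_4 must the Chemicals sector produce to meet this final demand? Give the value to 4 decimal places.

70.4176

Form M = I − A:
  [  0.84   -0.05   -0.11   -0.03   -0.01]
  [ -0.09    0.84   -0.12   -0.07   -0.05]
  [ -0.02   -0.11    0.84   -0.15   -0.05]
  [ -0.02   -0.05   -0.06    0.95   -0.10]
  [ -0.10   -0.02   -0.16   -0.03    0.87]
Leontief inverse L = M⁻¹:
  [  1.2123    0.1020    0.1863    0.0765    0.0393]
  [  0.1535    1.2397    0.2262    0.1351    0.1015]
  [  0.0681    0.1849    1.2622    0.2185    0.1091]
  [  0.0545    0.0872    0.1232    1.0846    0.1374]
  [  0.1573    0.0772    0.2630    0.0895    1.1811]
Total output x = L · d:
  x_0 = 1.2123·50 + 0.1020·19 + 0.1863·87 + 0.0765·97 + 0.0393·25 = 87.1613
  x_1 = 0.1535·50 + 1.2397·19 + 0.2262·87 + 0.1351·97 + 0.1015·25 = 66.5537
  x_2 = 0.0681·50 + 0.1849·19 + 1.2622·87 + 0.2185·97 + 0.1091·25 = 140.6498
  x_3 = 0.0545·50 + 0.0872·19 + 0.1232·87 + 1.0846·97 + 0.1374·25 = 123.7386
  x_4 = 0.1573·50 + 0.0772·19 + 0.2630·87 + 0.0895·97 + 1.1811·25 = 70.4176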